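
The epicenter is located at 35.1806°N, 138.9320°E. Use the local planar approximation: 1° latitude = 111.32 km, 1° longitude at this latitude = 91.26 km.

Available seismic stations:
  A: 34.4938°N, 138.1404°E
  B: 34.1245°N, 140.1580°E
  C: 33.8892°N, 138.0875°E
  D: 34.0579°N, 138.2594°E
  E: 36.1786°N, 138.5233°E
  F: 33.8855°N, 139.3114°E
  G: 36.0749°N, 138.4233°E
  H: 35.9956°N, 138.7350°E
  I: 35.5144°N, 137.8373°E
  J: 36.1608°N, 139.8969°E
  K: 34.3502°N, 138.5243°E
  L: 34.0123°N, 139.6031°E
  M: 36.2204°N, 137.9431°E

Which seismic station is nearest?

H

Distances from 35.1806°N, 138.9320°E:
A: √((-0.6868·111.32)² + (-0.7916·91.26)²) = √(5845.302191 + 5218.822186) = 105.1861 km
B: √((-1.0561·111.32)² + (1.2260·91.26)²) = √(13821.541452 + 12518.199520) = 162.2952 km
C: √((-1.2914·111.32)² + (-0.8445·91.26)²) = √(20666.548875 + 5939.641551) = 163.1140 km
D: √((-1.1227·111.32)² + (-0.6726·91.26)²) = √(15619.741443 + 3767.685596) = 139.2387 km
E: √((0.9980·111.32)² + (-0.4087·91.26)²) = √(12342.623399 + 1391.137969) = 117.1911 km
F: √((-1.2951·111.32)² + (0.3794·91.26)²) = √(20785.142297 + 1198.824423) = 148.2699 km
G: √((0.8943·111.32)² + (-0.5087·91.26)²) = √(9910.894584 + 2155.184248) = 109.8457 km
H: √((0.8150·111.32)² + (-0.1970·91.26)²) = √(8231.170786 + 323.216394) = 92.4899 km
I: √((0.3338·111.32)² + (-1.0947·91.26)²) = √(1380.762743 + 9980.473941) = 106.5891 km
J: √((0.9802·111.32)² + (0.9649·91.26)²) = √(11906.271776 + 7753.995447) = 140.2151 km
K: √((-0.8304·111.32)² + (-0.4077·91.26)²) = √(8545.177265 + 1384.338674) = 99.6470 km
L: √((-1.1683·111.32)² + (0.6711·91.26)²) = √(16914.343602 + 3750.899314) = 143.7541 km
M: √((1.0398·111.32)² + (-0.9889·91.26)²) = √(13398.186584 + 8144.523536) = 146.7744 km
Minimum: H at 92.4899 km.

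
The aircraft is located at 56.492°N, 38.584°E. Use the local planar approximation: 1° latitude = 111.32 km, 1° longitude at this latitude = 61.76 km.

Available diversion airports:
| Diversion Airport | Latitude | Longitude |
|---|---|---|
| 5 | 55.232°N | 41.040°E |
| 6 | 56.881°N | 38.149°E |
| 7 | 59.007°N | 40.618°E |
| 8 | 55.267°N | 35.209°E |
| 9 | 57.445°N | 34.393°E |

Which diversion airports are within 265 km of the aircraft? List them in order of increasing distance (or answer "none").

6, 5, 8

Distances from 56.492°N, 38.584°E:
5: √((-1.260·111.32)² + (2.456·61.76)²) = √(19673.76527 + 23007.59901) = 206.595 km
6: √((0.389·111.32)² + (-0.435·61.76)²) = √(1875.19138 + 721.76046) = 50.960 km
7: √((2.515·111.32)² + (2.034·61.76)²) = √(78383.08891 + 15780.34420) = 306.861 km
8: √((-1.225·111.32)² + (-3.375·61.76)²) = √(18595.95869 + 43447.23360) = 249.085 km
9: √((0.953·111.32)² + (-4.191·61.76)²) = √(11254.65526 + 66996.15772) = 279.733 km
Threshold 265 km: 6 (50.960 km), 5 (206.595 km), 8 (249.085 km) are within range.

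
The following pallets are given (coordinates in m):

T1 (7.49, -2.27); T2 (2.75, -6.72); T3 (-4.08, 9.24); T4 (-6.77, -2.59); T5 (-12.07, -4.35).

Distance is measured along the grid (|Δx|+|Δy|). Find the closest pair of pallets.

Pairwise distances:
T1–T2: |-4.74| + |-4.45| = 4.74 + 4.45 = 9.19 m
T1–T3: |-11.57| + |11.51| = 11.57 + 11.51 = 23.08 m
T1–T4: |-14.26| + |-0.32| = 14.26 + 0.32 = 14.58 m
T1–T5: |-19.56| + |-2.08| = 19.56 + 2.08 = 21.64 m
T2–T3: |-6.83| + |15.96| = 6.83 + 15.96 = 22.79 m
T2–T4: |-9.52| + |4.13| = 9.52 + 4.13 = 13.65 m
T2–T5: |-14.82| + |2.37| = 14.82 + 2.37 = 17.19 m
T3–T4: |-2.69| + |-11.83| = 2.69 + 11.83 = 14.52 m
T3–T5: |-7.99| + |-13.59| = 7.99 + 13.59 = 21.58 m
T4–T5: |-5.30| + |-1.76| = 5.30 + 1.76 = 7.06 m
Closest pair: T4–T5 at 7.06 m.

T4 and T5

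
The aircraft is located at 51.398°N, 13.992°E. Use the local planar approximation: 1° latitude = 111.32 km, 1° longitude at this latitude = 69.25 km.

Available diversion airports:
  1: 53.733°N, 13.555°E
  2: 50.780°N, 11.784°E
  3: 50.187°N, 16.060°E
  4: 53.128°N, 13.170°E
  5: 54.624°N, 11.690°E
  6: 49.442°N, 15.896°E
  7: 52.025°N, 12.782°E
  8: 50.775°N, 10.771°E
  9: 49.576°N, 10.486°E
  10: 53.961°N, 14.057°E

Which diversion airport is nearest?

7

Distances from 51.398°N, 13.992°E:
1: 261.688 km
2: 167.668 km
3: 196.678 km
4: 200.820 km
5: 392.910 km
6: 254.552 km
7: 109.055 km
8: 233.587 km
9: 316.362 km
10: 285.349 km
Minimum: 7 at 109.055 km.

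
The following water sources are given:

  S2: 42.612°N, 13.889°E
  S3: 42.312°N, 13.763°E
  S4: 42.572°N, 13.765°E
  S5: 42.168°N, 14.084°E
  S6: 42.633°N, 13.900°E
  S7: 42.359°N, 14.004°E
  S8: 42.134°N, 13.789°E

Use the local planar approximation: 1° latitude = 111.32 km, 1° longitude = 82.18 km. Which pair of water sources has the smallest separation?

Pairwise distances:
S2–S6: 2.506 km
S2–S4: 11.121 km
S4–S6: 13.007 km
S3–S8: 19.930 km
S3–S7: 20.485 km
S5–S7: 22.255 km
S5–S8: 24.537 km
S3–S4: 28.944 km
S2–S7: 29.707 km
S7–S8: 30.652 km
S4–S7: 30.789 km
S3–S5: 30.868 km
S6–S7: 31.676 km
S2–S3: 34.964 km
S3–S6: 37.465 km
S4–S8: 48.798 km
S2–S5: 51.959 km
S4–S5: 52.056 km
S2–S8: 53.842 km
S5–S6: 53.927 km
S6–S8: 56.293 km
Closest pair: S2–S6 at 2.506 km.

S2 and S6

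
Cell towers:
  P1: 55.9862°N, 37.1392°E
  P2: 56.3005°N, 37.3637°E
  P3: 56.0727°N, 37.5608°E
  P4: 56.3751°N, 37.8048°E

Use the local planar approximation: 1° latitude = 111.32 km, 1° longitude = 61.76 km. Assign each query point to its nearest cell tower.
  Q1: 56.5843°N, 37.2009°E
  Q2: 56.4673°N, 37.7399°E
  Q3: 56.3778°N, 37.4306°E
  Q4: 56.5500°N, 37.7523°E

Q1→P2; Q2→P4; Q3→P2; Q4→P4

Q1 at 56.5843°N, 37.2009°E:
  P1: 66.6894 km
  P2: 33.1540 km
  P3: 61.1352 km
  P4: 43.9704 km
  → nearest: P2 (33.1540 km)
Q2 at 56.4673°N, 37.7399°E:
  P1: 65.1506 km
  P2: 29.7422 km
  P3: 45.2981 km
  P4: 11.0186 km
  → nearest: P4 (11.0186 km)
Q3 at 56.3778°N, 37.4306°E:
  P1: 47.1617 km
  P2: 9.5456 km
  P3: 34.9027 km
  P4: 23.1125 km
  → nearest: P2 (9.5456 km)
Q4 at 56.5500°N, 37.7523°E:
  P1: 73.2998 km
  P2: 36.7071 km
  P3: 54.4334 km
  P4: 19.7380 km
  → nearest: P4 (19.7380 km)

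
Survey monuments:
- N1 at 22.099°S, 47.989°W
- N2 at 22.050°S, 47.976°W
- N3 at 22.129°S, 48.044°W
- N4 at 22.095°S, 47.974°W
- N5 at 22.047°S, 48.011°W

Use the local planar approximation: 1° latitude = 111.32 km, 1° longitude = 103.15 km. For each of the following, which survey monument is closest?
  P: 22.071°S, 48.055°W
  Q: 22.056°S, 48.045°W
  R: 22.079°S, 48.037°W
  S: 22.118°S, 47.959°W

P at 22.071°S, 48.055°W:
  N1: 7.488 km
  N2: 8.478 km
  N3: 6.556 km
  N4: 8.772 km
  N5: 5.267 km
  → nearest: N5 (5.267 km)
Q at 22.056°S, 48.045°W:
  N1: 7.502 km
  N2: 7.149 km
  N3: 8.127 km
  N4: 8.514 km
  N5: 3.647 km
  → nearest: N5 (3.647 km)
R at 22.079°S, 48.037°W:
  N1: 5.429 km
  N2: 7.072 km
  N3: 5.613 km
  N4: 6.738 km
  N5: 4.459 km
  → nearest: N5 (4.459 km)
S at 22.118°S, 47.959°W:
  N1: 3.748 km
  N2: 7.770 km
  N3: 8.853 km
  N4: 2.992 km
  N5: 9.552 km
  → nearest: N4 (2.992 km)

P→N5; Q→N5; R→N5; S→N4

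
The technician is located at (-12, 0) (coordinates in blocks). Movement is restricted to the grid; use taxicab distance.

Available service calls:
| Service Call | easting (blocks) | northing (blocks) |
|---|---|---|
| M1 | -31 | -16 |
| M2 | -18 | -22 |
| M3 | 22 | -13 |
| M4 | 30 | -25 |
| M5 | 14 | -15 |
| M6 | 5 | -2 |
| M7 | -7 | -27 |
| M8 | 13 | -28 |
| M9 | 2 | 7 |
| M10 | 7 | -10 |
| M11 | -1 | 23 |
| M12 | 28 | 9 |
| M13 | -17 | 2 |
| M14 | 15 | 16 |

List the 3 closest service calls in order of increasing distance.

M13, M6, M9

Distances from (-12, 0):
M1: 35 blocks
M2: 28 blocks
M3: 47 blocks
M4: 67 blocks
M5: 41 blocks
M6: 19 blocks
M7: 32 blocks
M8: 53 blocks
M9: 21 blocks
M10: 29 blocks
M11: 34 blocks
M12: 49 blocks
M13: 7 blocks
M14: 43 blocks
Sorted: M13 (7 blocks) < M6 (19 blocks) < M9 (21 blocks) < M2 (28 blocks) < M10 (29 blocks) < …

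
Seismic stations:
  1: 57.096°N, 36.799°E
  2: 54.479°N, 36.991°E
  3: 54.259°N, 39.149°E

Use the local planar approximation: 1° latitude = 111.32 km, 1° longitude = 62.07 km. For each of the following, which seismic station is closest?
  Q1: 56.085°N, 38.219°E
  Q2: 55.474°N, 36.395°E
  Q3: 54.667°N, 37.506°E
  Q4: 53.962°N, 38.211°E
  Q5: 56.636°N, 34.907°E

Q1 at 56.085°N, 38.219°E:
  1: 142.950 km
  2: 194.350 km
  3: 211.308 km
  → nearest: 1 (142.950 km)
Q2 at 55.474°N, 36.395°E:
  1: 182.294 km
  2: 116.778 km
  3: 217.978 km
  → nearest: 2 (116.778 km)
Q3 at 54.667°N, 37.506°E:
  1: 273.934 km
  2: 38.208 km
  3: 111.638 km
  → nearest: 2 (38.208 km)
Q4 at 53.962°N, 38.211°E:
  1: 359.717 km
  2: 95.114 km
  3: 66.954 km
  → nearest: 3 (66.954 km)
Q5 at 56.636°N, 34.907°E:
  1: 128.115 km
  2: 272.743 km
  3: 373.289 km
  → nearest: 1 (128.115 km)

Q1→1; Q2→2; Q3→2; Q4→3; Q5→1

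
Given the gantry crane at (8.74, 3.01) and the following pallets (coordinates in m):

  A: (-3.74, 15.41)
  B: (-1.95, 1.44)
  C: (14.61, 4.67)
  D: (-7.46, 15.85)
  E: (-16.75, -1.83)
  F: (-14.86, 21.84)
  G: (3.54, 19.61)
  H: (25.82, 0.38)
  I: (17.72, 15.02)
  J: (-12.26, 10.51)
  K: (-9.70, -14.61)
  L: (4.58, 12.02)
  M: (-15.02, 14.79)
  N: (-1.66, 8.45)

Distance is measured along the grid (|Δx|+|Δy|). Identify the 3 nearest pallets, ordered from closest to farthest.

C, B, L

Distances from (8.74, 3.01):
A: 24.88 m
B: 12.26 m
C: 7.53 m
D: 29.04 m
E: 30.33 m
F: 42.43 m
G: 21.80 m
H: 19.71 m
I: 20.99 m
J: 28.50 m
K: 36.06 m
L: 13.17 m
M: 35.54 m
N: 15.84 m
Sorted: C (7.53 m) < B (12.26 m) < L (13.17 m) < N (15.84 m) < H (19.71 m) < …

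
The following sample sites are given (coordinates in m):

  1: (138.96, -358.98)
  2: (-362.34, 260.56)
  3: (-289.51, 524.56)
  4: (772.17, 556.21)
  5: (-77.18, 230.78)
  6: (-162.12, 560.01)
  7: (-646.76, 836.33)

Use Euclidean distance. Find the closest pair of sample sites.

Pairwise distances:
1–2: √((-501.30)² + (619.54)²) = √(251301.6900 + 383829.8116) = 796.95 m
1–3: √((-428.47)² + (883.54)²) = √(183586.5409 + 780642.9316) = 981.95 m
1–4: √((633.21)² + (915.19)²) = √(400954.9041 + 837572.7361) = 1112.89 m
1–5: √((-216.14)² + (589.76)²) = √(46716.4996 + 347816.8576) = 628.12 m
1–6: √((-301.08)² + (918.99)²) = √(90649.1664 + 844542.6201) = 967.05 m
1–7: √((-785.72)² + (1195.31)²) = √(617355.9184 + 1428765.9961) = 1430.43 m
2–3: √((72.83)² + (264.00)²) = √(5304.2089 + 69696.0000) = 273.86 m
2–4: √((1134.51)² + (295.65)²) = √(1287112.9401 + 87408.9225) = 1172.40 m
2–5: √((285.16)² + (-29.78)²) = √(81316.2256 + 886.8484) = 286.71 m
2–6: √((200.22)² + (299.45)²) = √(40088.0484 + 89670.3025) = 360.22 m
2–7: √((-284.42)² + (575.77)²) = √(80894.7364 + 331511.0929) = 642.19 m
3–4: √((1061.68)² + (31.65)²) = √(1127164.4224 + 1001.7225) = 1062.15 m
3–5: √((212.33)² + (-293.78)²) = √(45084.0289 + 86306.6884) = 362.48 m
3–6: √((127.39)² + (35.45)²) = √(16228.2121 + 1256.7025) = 132.23 m
3–7: √((-357.25)² + (311.77)²) = √(127627.5625 + 97200.5329) = 474.16 m
4–5: √((-849.35)² + (-325.43)²) = √(721395.4225 + 105904.6849) = 909.56 m
4–6: √((-934.29)² + (3.80)²) = √(872897.8041 + 14.4400) = 934.30 m
4–7: √((-1418.93)² + (280.12)²) = √(2013362.3449 + 78467.2144) = 1446.32 m
5–6: √((-84.94)² + (329.23)²) = √(7214.8036 + 108392.3929) = 340.01 m
5–7: √((-569.58)² + (605.55)²) = √(324421.3764 + 366690.8025) = 831.33 m
6–7: √((-484.64)² + (276.32)²) = √(234875.9296 + 76352.7424) = 557.88 m
Closest pair: 3–6 at 132.23 m.

3 and 6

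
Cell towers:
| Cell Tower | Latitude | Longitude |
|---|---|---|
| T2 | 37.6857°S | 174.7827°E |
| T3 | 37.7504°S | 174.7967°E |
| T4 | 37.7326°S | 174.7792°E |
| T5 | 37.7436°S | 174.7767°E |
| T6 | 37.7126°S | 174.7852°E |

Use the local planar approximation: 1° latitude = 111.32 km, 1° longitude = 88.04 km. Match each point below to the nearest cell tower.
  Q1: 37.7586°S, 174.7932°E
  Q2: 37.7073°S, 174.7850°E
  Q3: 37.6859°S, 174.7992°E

Q1 at 37.7586°S, 174.7932°E:
  T2: √((0.0729·111.32)² + (-0.0105·88.04)²) = √(65.856925 + 0.854552) = 8.1677 km
  T3: √((0.0082·111.32)² + (0.0035·88.04)²) = √(0.833248 + 0.094950) = 0.9634 km
  T4: √((0.0260·111.32)² + (-0.0140·88.04)²) = √(8.377088 + 1.519204) = 3.1458 km
  T5: √((0.0150·111.32)² + (-0.0165·88.04)²) = √(2.788232 + 2.110221) = 2.2132 km
  T6: √((0.0460·111.32)² + (-0.0080·88.04)²) = √(26.221773 + 0.496067) = 5.1689 km
  → nearest: T3 (0.9634 km)
Q2 at 37.7073°S, 174.7850°E:
  T2: √((0.0216·111.32)² + (-0.0023·88.04)²) = √(5.781678 + 0.041003) = 2.4130 km
  T3: √((-0.0431·111.32)² + (0.0117·88.04)²) = √(23.019768 + 1.061040) = 4.9072 km
  T4: √((-0.0253·111.32)² + (-0.0058·88.04)²) = √(7.932086 + 0.260745) = 2.8623 km
  T5: √((-0.0363·111.32)² + (-0.0083·88.04)²) = √(16.329002 + 0.533969) = 4.1065 km
  T6: √((-0.0053·111.32)² + (0.0002·88.04)²) = √(0.348095 + 0.000310) = 0.5903 km
  → nearest: T6 (0.5903 km)
Q3 at 37.6859°S, 174.7992°E:
  T2: √((0.0002·111.32)² + (-0.0165·88.04)²) = √(0.000496 + 2.110221) = 1.4528 km
  T3: √((-0.0645·111.32)² + (-0.0025·88.04)²) = √(51.554410 + 0.048444) = 7.1835 km
  T4: √((-0.0467·111.32)² + (-0.0200·88.04)²) = √(27.025899 + 3.100417) = 5.4887 km
  T5: √((-0.0577·111.32)² + (-0.0225·88.04)²) = √(41.257036 + 3.923965) = 6.7217 km
  T6: √((-0.0267·111.32)² + (-0.0140·88.04)²) = √(8.834234 + 1.519204) = 3.2177 km
  → nearest: T2 (1.4528 km)

Q1→T3; Q2→T6; Q3→T2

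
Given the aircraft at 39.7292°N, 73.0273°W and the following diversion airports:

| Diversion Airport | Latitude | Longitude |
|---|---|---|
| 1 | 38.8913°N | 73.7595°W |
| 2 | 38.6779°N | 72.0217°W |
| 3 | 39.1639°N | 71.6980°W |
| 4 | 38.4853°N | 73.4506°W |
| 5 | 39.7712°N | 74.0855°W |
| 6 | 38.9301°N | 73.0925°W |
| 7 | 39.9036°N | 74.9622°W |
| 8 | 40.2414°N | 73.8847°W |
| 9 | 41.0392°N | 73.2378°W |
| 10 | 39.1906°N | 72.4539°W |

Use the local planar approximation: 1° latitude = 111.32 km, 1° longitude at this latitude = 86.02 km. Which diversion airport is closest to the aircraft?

Distances from 39.7292°N, 73.0273°W:
1: √((-0.8379·111.32)² + (-0.7322·86.02)²) = √(8700.230848 + 3966.964605) = 112.5486 km
2: √((-1.0513·111.32)² + (1.0056·86.02)²) = √(13696.188487 + 7482.546179) = 145.5292 km
3: √((-0.5653·111.32)² + (1.3293·86.02)²) = √(3960.083709 + 13075.095991) = 130.5189 km
4: √((-1.2439·111.32)² + (-0.4233·86.02)²) = √(19174.203440 + 1325.853115) = 143.1784 km
5: √((0.0420·111.32)² + (-1.0582·86.02)²) = √(21.859739 + 8285.798943) = 91.1464 km
6: √((-0.7991·111.32)² + (-0.0652·86.02)²) = √(7913.136489 + 31.455317) = 89.1324 km
7: √((0.1744·111.32)² + (-1.9349·86.02)²) = √(376.911472 + 27702.306222) = 167.5685 km
8: √((0.5122·111.32)² + (-0.8574·86.02)²) = √(3251.064184 + 5439.585843) = 93.2237 km
9: √((1.3100·111.32)² + (-0.2105·86.02)²) = √(21266.155573 + 327.871054) = 146.9491 km
10: √((-0.5386·111.32)² + (0.5734·86.02)²) = √(3594.836093 + 2432.843954) = 77.6381 km
Minimum: 10 at 77.6381 km.

10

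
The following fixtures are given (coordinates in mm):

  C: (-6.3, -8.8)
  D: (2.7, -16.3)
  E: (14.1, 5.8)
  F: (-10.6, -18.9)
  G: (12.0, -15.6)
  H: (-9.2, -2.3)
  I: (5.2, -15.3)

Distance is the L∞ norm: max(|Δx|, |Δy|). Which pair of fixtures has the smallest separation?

D and I

Pairwise distances:
D–I: 2.5 mm
C–H: 6.5 mm
G–I: 6.8 mm
C–D: 9.0 mm
D–G: 9.3 mm
C–F: 10.1 mm
C–I: 11.5 mm
D–F: 13.3 mm
D–H: 14.0 mm
H–I: 14.4 mm
F–I: 15.8 mm
F–H: 16.6 mm
C–G: 18.3 mm
C–E: 20.4 mm
E–I: 21.1 mm
G–H: 21.2 mm
E–G: 21.4 mm
D–E: 22.1 mm
F–G: 22.6 mm
E–H: 23.3 mm
E–F: 24.7 mm
Closest pair: D–I at 2.5 mm.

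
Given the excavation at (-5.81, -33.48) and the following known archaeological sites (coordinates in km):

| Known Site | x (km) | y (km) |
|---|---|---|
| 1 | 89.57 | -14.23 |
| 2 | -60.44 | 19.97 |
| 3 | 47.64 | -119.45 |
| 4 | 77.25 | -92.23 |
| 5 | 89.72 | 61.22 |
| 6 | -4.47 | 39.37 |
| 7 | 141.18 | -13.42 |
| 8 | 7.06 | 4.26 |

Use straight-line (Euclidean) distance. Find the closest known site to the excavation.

8

Distances from (-5.81, -33.48):
1: 97.30 km
2: 76.43 km
3: 101.23 km
4: 101.74 km
5: 134.51 km
6: 72.86 km
7: 148.35 km
8: 39.87 km
Minimum: 8 at 39.87 km.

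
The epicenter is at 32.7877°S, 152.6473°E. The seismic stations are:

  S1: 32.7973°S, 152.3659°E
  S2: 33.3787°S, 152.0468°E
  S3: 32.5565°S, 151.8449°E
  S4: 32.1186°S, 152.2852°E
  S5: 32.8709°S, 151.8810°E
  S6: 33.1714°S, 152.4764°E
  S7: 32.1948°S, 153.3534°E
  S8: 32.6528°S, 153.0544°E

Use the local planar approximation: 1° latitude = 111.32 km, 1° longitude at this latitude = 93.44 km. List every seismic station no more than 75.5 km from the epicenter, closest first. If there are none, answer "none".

S1, S8, S6, S5

Distances from 32.7877°S, 152.6473°E:
S1: √((-0.0096·111.32)² + (-0.2814·93.44)²) = √(1.142060 + 691.375277) = 26.3157 km
S2: √((-0.5910·111.32)² + (-0.6005·93.44)²) = √(4328.339890 + 3148.412899) = 86.4682 km
S3: √((0.2312·111.32)² + (-0.8024·93.44)²) = √(662.402640 + 5621.438964) = 79.2707 km
S4: √((0.6691·111.32)² + (-0.3621·93.44)²) = √(5547.897837 + 1144.781781) = 81.8088 km
S5: √((-0.0832·111.32)² + (-0.7663·93.44)²) = √(85.781384 + 5126.999920) = 72.1996 km
S6: √((-0.3837·111.32)² + (-0.1709·93.44)²) = √(1824.441715 + 255.005639) = 45.6010 km
S7: √((0.5929·111.32)² + (0.7061·93.44)²) = √(4356.214899 + 4353.094373) = 93.3237 km
S8: √((0.1349·111.32)² + (0.4071·93.44)²) = √(225.512331 + 1446.997778) = 40.8963 km
Threshold 75.5 km: S1 (26.3157 km), S8 (40.8963 km), S6 (45.6010 km), S5 (72.1996 km) are within range.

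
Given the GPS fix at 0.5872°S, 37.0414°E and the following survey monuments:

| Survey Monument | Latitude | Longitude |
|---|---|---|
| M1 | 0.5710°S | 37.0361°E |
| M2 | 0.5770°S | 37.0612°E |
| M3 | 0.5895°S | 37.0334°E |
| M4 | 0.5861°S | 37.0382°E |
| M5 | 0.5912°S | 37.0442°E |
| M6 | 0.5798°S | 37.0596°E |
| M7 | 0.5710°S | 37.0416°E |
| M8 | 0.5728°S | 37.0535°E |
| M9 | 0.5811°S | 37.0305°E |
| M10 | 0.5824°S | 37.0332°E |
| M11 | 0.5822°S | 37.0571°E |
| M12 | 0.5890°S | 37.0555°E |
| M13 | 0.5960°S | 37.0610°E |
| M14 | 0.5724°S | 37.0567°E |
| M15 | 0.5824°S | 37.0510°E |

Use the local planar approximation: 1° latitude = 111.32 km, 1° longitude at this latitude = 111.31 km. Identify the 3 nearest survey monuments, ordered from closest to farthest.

M4, M5, M3

Distances from 0.5872°S, 37.0414°E:
M1: 1.8974 km
M2: 2.4792 km
M3: 0.9266 km
M4: 0.3767 km
M5: 0.5435 km
M6: 2.1869 km
M7: 1.8035 km
M8: 2.0937 km
M9: 1.3904 km
M10: 1.0576 km
M11: 1.8341 km
M12: 1.5822 km
M13: 2.3915 km
M14: 2.3695 km
M15: 1.1947 km
Sorted: M4 (0.3767 km) < M5 (0.5435 km) < M3 (0.9266 km) < M10 (1.0576 km) < M15 (1.1947 km) < …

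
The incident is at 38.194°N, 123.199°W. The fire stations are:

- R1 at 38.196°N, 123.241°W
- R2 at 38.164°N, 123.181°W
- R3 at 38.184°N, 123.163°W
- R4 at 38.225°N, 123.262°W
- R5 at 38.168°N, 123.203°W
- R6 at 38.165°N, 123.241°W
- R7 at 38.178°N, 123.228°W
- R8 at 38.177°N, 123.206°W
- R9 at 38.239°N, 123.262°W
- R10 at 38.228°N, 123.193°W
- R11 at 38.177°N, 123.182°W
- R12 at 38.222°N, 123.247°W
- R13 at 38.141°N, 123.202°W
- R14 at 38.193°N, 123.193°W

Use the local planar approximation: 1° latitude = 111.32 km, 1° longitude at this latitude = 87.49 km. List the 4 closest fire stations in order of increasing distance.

R14, R8, R11, R5

Distances from 38.194°N, 123.199°W:
R1: √((0.002·111.32)² + (-0.042·87.49)²) = √(0.04957 + 13.50254) = 3.681 km
R2: √((-0.030·111.32)² + (0.018·87.49)²) = √(11.15293 + 2.48006) = 3.692 km
R3: √((-0.010·111.32)² + (0.036·87.49)²) = √(1.23921 + 9.92023) = 3.341 km
R4: √((0.031·111.32)² + (-0.063·87.49)²) = √(11.90885 + 30.38071) = 6.503 km
R5: √((-0.026·111.32)² + (-0.004·87.49)²) = √(8.37709 + 0.12247) = 2.915 km
R6: √((-0.029·111.32)² + (-0.042·87.49)²) = √(10.42179 + 13.50254) = 4.891 km
R7: √((-0.016·111.32)² + (-0.029·87.49)²) = √(3.17239 + 6.43743) = 3.100 km
R8: √((-0.017·111.32)² + (-0.007·87.49)²) = √(3.58133 + 0.37507) = 1.989 km
R9: √((0.045·111.32)² + (-0.063·87.49)²) = √(25.09409 + 30.38071) = 7.448 km
R10: √((0.034·111.32)² + (0.006·87.49)²) = √(14.32532 + 0.27556) = 3.821 km
R11: √((-0.017·111.32)² + (0.017·87.49)²) = √(3.58133 + 2.21215) = 2.407 km
R12: √((0.028·111.32)² + (-0.048·87.49)²) = √(9.71544 + 17.63597) = 5.230 km
R13: √((-0.053·111.32)² + (-0.003·87.49)²) = √(34.80953 + 0.06889) = 5.906 km
R14: √((-0.001·111.32)² + (0.006·87.49)²) = √(0.01239 + 0.27556) = 0.537 km
Sorted: R14 (0.537 km) < R8 (1.989 km) < R11 (2.407 km) < R5 (2.915 km) < R7 (3.100 km) < R3 (3.341 km) < …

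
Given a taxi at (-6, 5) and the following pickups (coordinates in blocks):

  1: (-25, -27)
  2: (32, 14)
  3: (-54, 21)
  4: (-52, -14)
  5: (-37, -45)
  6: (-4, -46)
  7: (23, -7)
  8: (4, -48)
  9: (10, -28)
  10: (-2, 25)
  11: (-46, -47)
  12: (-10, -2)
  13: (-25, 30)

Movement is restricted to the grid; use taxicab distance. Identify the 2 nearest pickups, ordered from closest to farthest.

Distances from (-6, 5):
1: |-19| + |-32| = 19 + 32 = 51 blocks
2: |38| + |9| = 38 + 9 = 47 blocks
3: |-48| + |16| = 48 + 16 = 64 blocks
4: |-46| + |-19| = 46 + 19 = 65 blocks
5: |-31| + |-50| = 31 + 50 = 81 blocks
6: |2| + |-51| = 2 + 51 = 53 blocks
7: |29| + |-12| = 29 + 12 = 41 blocks
8: |10| + |-53| = 10 + 53 = 63 blocks
9: |16| + |-33| = 16 + 33 = 49 blocks
10: |4| + |20| = 4 + 20 = 24 blocks
11: |-40| + |-52| = 40 + 52 = 92 blocks
12: |-4| + |-7| = 4 + 7 = 11 blocks
13: |-19| + |25| = 19 + 25 = 44 blocks
Sorted: 12 (11 blocks) < 10 (24 blocks) < 7 (41 blocks) < 13 (44 blocks) < …

12, 10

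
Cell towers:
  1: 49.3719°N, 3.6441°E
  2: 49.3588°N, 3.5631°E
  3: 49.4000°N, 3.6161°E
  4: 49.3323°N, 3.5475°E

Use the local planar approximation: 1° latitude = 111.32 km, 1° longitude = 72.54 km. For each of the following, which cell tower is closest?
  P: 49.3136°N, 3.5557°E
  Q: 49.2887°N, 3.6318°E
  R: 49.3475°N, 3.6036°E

P→4; Q→4; R→2

P at 49.3136°N, 3.5557°E:
  1: 9.1236 km
  2: 5.0602 km
  3: 10.5690 km
  4: 2.1650 km
  → nearest: 4 (2.1650 km)
Q at 49.2887°N, 3.6318°E:
  1: 9.3047 km
  2: 9.2591 km
  3: 12.4421 km
  4: 7.8072 km
  → nearest: 4 (7.8072 km)
R at 49.3475°N, 3.6036°E:
  1: 4.0011 km
  2: 3.1958 km
  3: 5.9142 km
  4: 4.4073 km
  → nearest: 2 (3.1958 km)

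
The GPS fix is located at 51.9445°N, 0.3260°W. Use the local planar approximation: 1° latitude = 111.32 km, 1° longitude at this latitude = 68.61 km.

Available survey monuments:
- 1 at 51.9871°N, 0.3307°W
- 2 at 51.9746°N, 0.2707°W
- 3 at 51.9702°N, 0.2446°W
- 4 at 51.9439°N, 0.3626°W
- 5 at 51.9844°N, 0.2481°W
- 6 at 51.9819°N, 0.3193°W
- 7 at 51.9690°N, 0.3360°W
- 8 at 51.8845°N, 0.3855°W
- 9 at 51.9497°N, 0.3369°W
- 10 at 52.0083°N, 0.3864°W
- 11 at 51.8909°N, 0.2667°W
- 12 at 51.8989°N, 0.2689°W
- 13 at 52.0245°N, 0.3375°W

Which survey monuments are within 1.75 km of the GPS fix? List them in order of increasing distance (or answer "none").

9

Distances from 51.9445°N, 0.3260°W:
1: √((0.0426·111.32)² + (-0.0047·68.61)²) = √(22.488764 + 0.103985) = 4.7532 km
2: √((0.0301·111.32)² + (0.0553·68.61)²) = √(11.227405 + 14.395445) = 5.0619 km
3: √((0.0257·111.32)² + (0.0814·68.61)²) = √(8.184886 + 31.190594) = 6.2750 km
4: √((-0.0006·111.32)² + (-0.0366·68.61)²) = √(0.004461 + 6.305754) = 2.5120 km
5: √((0.0399·111.32)² + (0.0779·68.61)²) = √(19.728415 + 28.566021) = 6.9494 km
6: √((0.0374·111.32)² + (0.0067·68.61)²) = √(17.333633 + 0.211312) = 4.1887 km
7: √((0.0245·111.32)² + (-0.0100·68.61)²) = √(7.438383 + 0.470733) = 2.8123 km
8: √((-0.0600·111.32)² + (-0.0595·68.61)²) = √(44.611713 + 16.665132) = 7.8280 km
9: √((0.0052·111.32)² + (-0.0109·68.61)²) = √(0.335084 + 0.559278) = 0.9457 km
10: √((0.0638·111.32)² + (-0.0604·68.61)²) = √(50.441472 + 17.173101) = 8.2228 km
11: √((-0.0536·111.32)² + (0.0593·68.61)²) = √(35.602129 + 16.553286) = 7.2219 km
12: √((-0.0456·111.32)² + (0.0571·68.61)²) = √(25.767725 + 15.347833) = 6.4121 km
13: √((0.0800·111.32)² + (-0.0115·68.61)²) = √(79.309711 + 0.622545) = 8.9405 km
Threshold 1.75 km: 9 (0.9457 km) is within range.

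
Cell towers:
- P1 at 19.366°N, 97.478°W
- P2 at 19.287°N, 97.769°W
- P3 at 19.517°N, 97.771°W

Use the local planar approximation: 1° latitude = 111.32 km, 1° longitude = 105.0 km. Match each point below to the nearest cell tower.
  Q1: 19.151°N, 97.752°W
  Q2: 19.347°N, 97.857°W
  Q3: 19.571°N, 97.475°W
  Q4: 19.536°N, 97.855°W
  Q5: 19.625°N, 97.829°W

Q1→P2; Q2→P2; Q3→P1; Q4→P3; Q5→P3

Q1 at 19.151°N, 97.752°W:
  P1: √((0.215·111.32)² + (0.274·105.0)²) = √(572.82678 + 827.71290) = 37.424 km
  P2: √((0.136·111.32)² + (-0.017·105.0)²) = √(229.20507 + 3.18623) = 15.244 km
  P3: √((0.366·111.32)² + (-0.019·105.0)²) = √(1660.00183 + 3.98003) = 40.792 km
  → nearest: P2 (15.244 km)
Q2 at 19.347°N, 97.857°W:
  P1: √((0.019·111.32)² + (0.379·105.0)²) = √(4.47356 + 1583.64203) = 39.851 km
  P2: √((-0.060·111.32)² + (0.088·105.0)²) = √(44.61171 + 85.37760) = 11.401 km
  P3: √((0.170·111.32)² + (0.086·105.0)²) = √(358.13292 + 81.54090) = 20.968 km
  → nearest: P2 (11.401 km)
Q3 at 19.571°N, 97.475°W:
  P1: √((-0.205·111.32)² + (-0.003·105.0)²) = √(520.77978 + 0.09923) = 22.823 km
  P2: √((-0.284·111.32)² + (-0.294·105.0)²) = √(999.50064 + 952.95690) = 44.187 km
  P3: √((-0.054·111.32)² + (-0.296·105.0)²) = √(36.13549 + 965.96640) = 31.656 km
  → nearest: P1 (22.823 km)
Q4 at 19.536°N, 97.855°W:
  P1: √((-0.170·111.32)² + (0.377·105.0)²) = √(358.13292 + 1566.97223) = 43.876 km
  P2: √((-0.249·111.32)² + (0.086·105.0)²) = √(768.32522 + 81.54090) = 29.152 km
  P3: √((-0.019·111.32)² + (0.084·105.0)²) = √(4.47356 + 77.79240) = 9.070 km
  → nearest: P3 (9.070 km)
Q5 at 19.625°N, 97.829°W:
  P1: √((-0.259·111.32)² + (0.351·105.0)²) = √(831.27730 + 1358.29102) = 46.793 km
  P2: √((-0.338·111.32)² + (0.060·105.0)²) = √(1415.72792 + 39.69000) = 38.150 km
  P3: √((-0.108·111.32)² + (0.058·105.0)²) = √(144.54195 + 37.08810) = 13.477 km
  → nearest: P3 (13.477 km)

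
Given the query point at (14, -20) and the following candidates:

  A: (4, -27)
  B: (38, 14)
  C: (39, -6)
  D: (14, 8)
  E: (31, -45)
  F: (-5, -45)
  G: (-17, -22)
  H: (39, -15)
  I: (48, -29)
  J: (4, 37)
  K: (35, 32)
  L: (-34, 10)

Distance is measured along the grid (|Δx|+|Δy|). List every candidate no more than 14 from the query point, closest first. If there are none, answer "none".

Distances from (14, -20):
A: |-10| + |-7| = 10 + 7 = 17
B: |24| + |34| = 24 + 34 = 58
C: |25| + |14| = 25 + 14 = 39
D: |0| + |28| = 0 + 28 = 28
E: |17| + |-25| = 17 + 25 = 42
F: |-19| + |-25| = 19 + 25 = 44
G: |-31| + |-2| = 31 + 2 = 33
H: |25| + |5| = 25 + 5 = 30
I: |34| + |-9| = 34 + 9 = 43
J: |-10| + |57| = 10 + 57 = 67
K: |21| + |52| = 21 + 52 = 73
L: |-48| + |30| = 48 + 30 = 78
Threshold 14: none within range.

none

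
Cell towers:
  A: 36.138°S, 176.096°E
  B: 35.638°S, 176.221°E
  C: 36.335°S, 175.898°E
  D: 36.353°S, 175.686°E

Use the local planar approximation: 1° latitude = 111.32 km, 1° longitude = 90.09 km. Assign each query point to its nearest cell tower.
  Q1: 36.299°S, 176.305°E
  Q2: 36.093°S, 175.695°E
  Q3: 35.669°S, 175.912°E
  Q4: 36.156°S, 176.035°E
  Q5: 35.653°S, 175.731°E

Q1 at 36.299°S, 176.305°E:
  A: √((0.161·111.32)² + (-0.209·90.09)²) = √(321.21672 + 354.52409) = 25.995 km
  B: √((0.661·111.32)² + (-0.084·90.09)²) = √(5414.38725 + 57.26796) = 73.971 km
  C: √((-0.036·111.32)² + (-0.407·90.09)²) = √(16.06022 + 1344.44176) = 36.885 km
  D: √((-0.054·111.32)² + (-0.619·90.09)²) = √(36.13549 + 3109.81441) = 56.089 km
  → nearest: A (25.995 km)
Q2 at 36.093°S, 175.695°E:
  A: √((-0.045·111.32)² + (0.401·90.09)²) = √(25.09409 + 1305.09438) = 36.472 km
  B: √((0.455·111.32)² + (0.526·90.09)²) = √(2565.48328 + 2245.55999) = 69.362 km
  C: √((-0.242·111.32)² + (0.203·90.09)²) = √(725.73343 + 334.46082) = 32.561 km
  D: √((-0.260·111.32)² + (-0.009·90.09)²) = √(837.70883 + 0.65741) = 28.955 km
  → nearest: D (28.955 km)
Q3 at 35.669°S, 175.912°E:
  A: √((-0.469·111.32)² + (0.184·90.09)²) = √(2725.78803 + 274.78234) = 54.777 km
  B: √((0.031·111.32)² + (0.309·90.09)²) = √(11.90885 + 774.94367) = 28.051 km
  C: √((-0.666·111.32)² + (-0.014·90.09)²) = √(5496.60911 + 1.59078) = 74.150 km
  D: √((-0.684·111.32)² + (-0.226·90.09)²) = √(5797.73817 + 414.54344) = 78.818 km
  → nearest: B (28.051 km)
Q4 at 36.156°S, 176.035°E:
  A: √((0.018·111.32)² + (0.061·90.09)²) = √(4.01505 + 30.20041) = 5.849 km
  B: √((0.518·111.32)² + (0.186·90.09)²) = √(3325.10922 + 280.78834) = 60.049 km
  C: √((-0.179·111.32)² + (-0.137·90.09)²) = √(397.05663 + 152.33311) = 23.439 km
  D: √((-0.197·111.32)² + (-0.349·90.09)²) = √(480.92665 + 988.56226) = 38.334 km
  → nearest: A (5.849 km)
Q5 at 35.653°S, 175.731°E:
  A: √((-0.485·111.32)² + (0.365·90.09)²) = √(2914.94170 + 1081.28182) = 63.216 km
  B: √((0.015·111.32)² + (0.490·90.09)²) = √(2.78823 + 1948.70156) = 44.176 km
  C: √((-0.682·111.32)² + (0.167·90.09)²) = √(5763.88284 + 226.35293) = 77.397 km
  D: √((-0.700·111.32)² + (-0.045·90.09)²) = √(6072.14978 + 16.43532) = 78.029 km
  → nearest: B (44.176 km)

Q1→A; Q2→D; Q3→B; Q4→A; Q5→B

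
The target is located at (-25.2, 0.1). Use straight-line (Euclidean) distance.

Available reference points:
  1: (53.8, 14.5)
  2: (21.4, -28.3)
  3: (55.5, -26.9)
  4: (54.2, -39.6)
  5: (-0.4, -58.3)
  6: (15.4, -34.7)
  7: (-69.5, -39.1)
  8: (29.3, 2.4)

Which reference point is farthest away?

Distances from (-25.2, 0.1):
1: √((79.0)² + (14.4)²) = √(6241.000 + 207.360) = 80.3
2: √((46.6)² + (-28.4)²) = √(2171.560 + 806.560) = 54.6
3: √((80.7)² + (-27.0)²) = √(6512.490 + 729.000) = 85.1
4: √((79.4)² + (-39.7)²) = √(6304.360 + 1576.090) = 88.8
5: √((24.8)² + (-58.4)²) = √(615.040 + 3410.560) = 63.4
6: √((40.6)² + (-34.8)²) = √(1648.360 + 1211.040) = 53.5
7: √((-44.3)² + (-39.2)²) = √(1962.490 + 1536.640) = 59.2
8: √((54.5)² + (2.3)²) = √(2970.250 + 5.290) = 54.5
Maximum: 4 at 88.8.

4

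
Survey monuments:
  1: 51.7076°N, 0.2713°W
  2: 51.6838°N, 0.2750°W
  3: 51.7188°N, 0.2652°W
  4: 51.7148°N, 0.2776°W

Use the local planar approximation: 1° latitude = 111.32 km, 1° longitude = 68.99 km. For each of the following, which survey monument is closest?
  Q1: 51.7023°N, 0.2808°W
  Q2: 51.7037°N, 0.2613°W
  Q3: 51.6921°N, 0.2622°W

Q1 at 51.7023°N, 0.2808°W:
  1: √((0.0053·111.32)² + (0.0095·68.99)²) = √(0.348095 + 0.429556) = 0.8818 km
  2: √((-0.0185·111.32)² + (0.0058·68.99)²) = √(4.241211 + 0.160114) = 2.0979 km
  3: √((0.0165·111.32)² + (0.0156·68.99)²) = √(3.373761 + 1.158301) = 2.1289 km
  4: √((0.0125·111.32)² + (0.0032·68.99)²) = √(1.936272 + 0.048739) = 1.4089 km
  → nearest: 1 (0.8818 km)
Q2 at 51.7037°N, 0.2613°W:
  1: √((0.0039·111.32)² + (-0.0100·68.99)²) = √(0.188484 + 0.475962) = 0.8151 km
  2: √((-0.0199·111.32)² + (-0.0137·68.99)²) = √(4.907412 + 0.893333) = 2.4085 km
  3: √((0.0151·111.32)² + (-0.0039·68.99)²) = √(2.825532 + 0.072394) = 1.7023 km
  4: √((0.0111·111.32)² + (-0.0163·68.99)²) = √(1.526836 + 1.264583) = 1.6708 km
  → nearest: 1 (0.8151 km)
Q3 at 51.6921°N, 0.2622°W:
  1: √((0.0155·111.32)² + (-0.0091·68.99)²) = √(2.977212 + 0.394144) = 1.8361 km
  2: √((-0.0083·111.32)² + (-0.0128·68.99)²) = √(0.853695 + 0.779816) = 1.2781 km
  3: √((0.0267·111.32)² + (-0.0030·68.99)²) = √(8.834234 + 0.042837) = 2.9794 km
  4: √((0.0227·111.32)² + (-0.0154·68.99)²) = √(6.385547 + 1.128792) = 2.7412 km
  → nearest: 2 (1.2781 km)

Q1→1; Q2→1; Q3→2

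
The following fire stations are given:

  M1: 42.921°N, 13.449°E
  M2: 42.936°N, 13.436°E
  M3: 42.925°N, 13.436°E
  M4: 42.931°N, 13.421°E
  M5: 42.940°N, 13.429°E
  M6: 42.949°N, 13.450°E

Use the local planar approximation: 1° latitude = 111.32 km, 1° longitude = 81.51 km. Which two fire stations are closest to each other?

Pairwise distances:
M2–M5: √((0.004·111.32)² + (-0.007·81.51)²) = √(0.19827 + 0.32555) = 0.724 km
M1–M3: √((0.004·111.32)² + (-0.013·81.51)²) = √(0.19827 + 1.12282) = 1.149 km
M4–M5: √((0.009·111.32)² + (0.008·81.51)²) = √(1.00376 + 0.42521) = 1.195 km
M2–M3: √((-0.011·111.32)² + (0.000·81.51)²) = √(1.49945 + 0.00000) = 1.225 km
M2–M4: √((-0.005·111.32)² + (-0.015·81.51)²) = √(0.30980 + 1.49487) = 1.343 km
M3–M4: √((0.006·111.32)² + (-0.015·81.51)²) = √(0.44612 + 1.49487) = 1.393 km
M3–M5: √((0.015·111.32)² + (-0.007·81.51)²) = √(2.78823 + 0.32555) = 1.765 km
M2–M6: √((0.013·111.32)² + (0.014·81.51)²) = √(2.09427 + 1.30220) = 1.843 km
M1–M2: √((0.015·111.32)² + (-0.013·81.51)²) = √(2.78823 + 1.12282) = 1.978 km
M5–M6: √((0.009·111.32)² + (0.021·81.51)²) = √(1.00376 + 2.92995) = 1.983 km
M1–M4: √((0.010·111.32)² + (-0.028·81.51)²) = √(1.23921 + 5.20880) = 2.539 km
M1–M5: √((0.019·111.32)² + (-0.020·81.51)²) = √(4.47356 + 2.65755) = 2.670 km
M3–M6: √((0.024·111.32)² + (0.014·81.51)²) = √(7.13787 + 1.30220) = 2.905 km
M4–M6: √((0.018·111.32)² + (0.029·81.51)²) = √(4.01505 + 5.58750) = 3.099 km
M1–M6: √((0.028·111.32)² + (0.001·81.51)²) = √(9.71544 + 0.00664) = 3.118 km
Closest pair: M2–M5 at 0.724 km.

M2 and M5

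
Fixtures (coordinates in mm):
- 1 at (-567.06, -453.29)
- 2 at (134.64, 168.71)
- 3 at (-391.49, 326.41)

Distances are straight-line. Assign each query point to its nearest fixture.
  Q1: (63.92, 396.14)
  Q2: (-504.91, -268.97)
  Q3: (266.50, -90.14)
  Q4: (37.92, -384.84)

Q1 at (63.92, 396.14):
  1: 1058.14 mm
  2: 238.17 mm
  3: 460.72 mm
  → nearest: 2 (238.17 mm)
Q2 at (-504.91, -268.97):
  1: 194.52 mm
  2: 774.98 mm
  3: 606.09 mm
  → nearest: 1 (194.52 mm)
Q3 at (266.50, -90.14):
  1: 909.23 mm
  2: 290.50 mm
  3: 778.76 mm
  → nearest: 2 (290.50 mm)
Q4 at (37.92, -384.84):
  1: 608.84 mm
  2: 561.94 mm
  3: 830.82 mm
  → nearest: 2 (561.94 mm)

Q1→2; Q2→1; Q3→2; Q4→2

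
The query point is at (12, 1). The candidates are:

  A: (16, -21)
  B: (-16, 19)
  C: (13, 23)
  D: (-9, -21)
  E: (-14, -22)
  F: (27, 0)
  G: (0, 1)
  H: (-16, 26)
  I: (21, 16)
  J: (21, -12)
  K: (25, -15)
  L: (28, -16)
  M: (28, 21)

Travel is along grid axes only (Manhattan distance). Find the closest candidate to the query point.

G

Distances from (12, 1):
A: 26
B: 46
C: 23
D: 43
E: 49
F: 16
G: 12
H: 53
I: 24
J: 22
K: 29
L: 33
M: 36
Minimum: G at 12.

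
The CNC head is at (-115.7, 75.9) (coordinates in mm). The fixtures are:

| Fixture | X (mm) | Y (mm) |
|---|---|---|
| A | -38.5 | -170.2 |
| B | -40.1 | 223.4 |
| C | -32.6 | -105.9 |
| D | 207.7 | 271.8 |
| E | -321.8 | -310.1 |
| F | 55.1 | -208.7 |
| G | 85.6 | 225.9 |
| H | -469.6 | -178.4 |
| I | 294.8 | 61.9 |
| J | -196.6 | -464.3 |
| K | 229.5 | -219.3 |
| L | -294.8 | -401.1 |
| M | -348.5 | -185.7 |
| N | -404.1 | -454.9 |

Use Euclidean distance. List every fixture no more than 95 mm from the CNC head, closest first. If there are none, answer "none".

none

Distances from (-115.7, 75.9):
A: √((77.2)² + (-246.1)²) = √(5959.840 + 60565.210) = 257.9 mm
B: √((75.6)² + (147.5)²) = √(5715.360 + 21756.250) = 165.7 mm
C: √((83.1)² + (-181.8)²) = √(6905.610 + 33051.240) = 199.9 mm
D: √((323.4)² + (195.9)²) = √(104587.560 + 38376.810) = 378.1 mm
E: √((-206.1)² + (-386.0)²) = √(42477.210 + 148996.000) = 437.6 mm
F: √((170.8)² + (-284.6)²) = √(29172.640 + 80997.160) = 331.9 mm
G: √((201.3)² + (150.0)²) = √(40521.690 + 22500.000) = 251.0 mm
H: √((-353.9)² + (-254.3)²) = √(125245.210 + 64668.490) = 435.8 mm
I: √((410.5)² + (-14.0)²) = √(168510.250 + 196.000) = 410.7 mm
J: √((-80.9)² + (-540.2)²) = √(6544.810 + 291816.040) = 546.2 mm
K: √((345.2)² + (-295.2)²) = √(119163.040 + 87143.040) = 454.2 mm
L: √((-179.1)² + (-477.0)²) = √(32076.810 + 227529.000) = 509.5 mm
M: √((-232.8)² + (-261.6)²) = √(54195.840 + 68434.560) = 350.2 mm
N: √((-288.4)² + (-530.8)²) = √(83174.560 + 281748.640) = 604.1 mm
Threshold 95 mm: none within range.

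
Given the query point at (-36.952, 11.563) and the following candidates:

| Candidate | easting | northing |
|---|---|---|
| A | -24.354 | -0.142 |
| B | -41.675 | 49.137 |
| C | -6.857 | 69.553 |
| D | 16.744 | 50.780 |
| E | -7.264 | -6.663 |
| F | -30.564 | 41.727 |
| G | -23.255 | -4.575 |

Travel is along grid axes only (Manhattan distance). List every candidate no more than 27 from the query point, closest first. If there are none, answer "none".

A

Distances from (-36.952, 11.563):
A: 24.303
B: 42.297
C: 88.085
D: 92.913
E: 47.914
F: 36.552
G: 29.835
Threshold 27: A (24.303) is within range.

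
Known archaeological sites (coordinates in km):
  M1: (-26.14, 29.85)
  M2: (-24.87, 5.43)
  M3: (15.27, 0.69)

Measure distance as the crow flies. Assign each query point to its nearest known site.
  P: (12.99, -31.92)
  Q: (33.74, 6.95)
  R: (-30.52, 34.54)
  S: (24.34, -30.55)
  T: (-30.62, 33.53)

P→M3; Q→M3; R→M1; S→M3; T→M1

P at (12.99, -31.92):
  M1: √((-39.13)² + (61.77)²) = √(1531.1569 + 3815.5329) = 73.12 km
  M2: √((-37.86)² + (37.35)²) = √(1433.3796 + 1395.0225) = 53.18 km
  M3: √((2.28)² + (32.61)²) = √(5.1984 + 1063.4121) = 32.69 km
  → nearest: M3 (32.69 km)
Q at (33.74, 6.95):
  M1: √((-59.88)² + (22.90)²) = √(3585.6144 + 524.4100) = 64.11 km
  M2: √((-58.61)² + (-1.52)²) = √(3435.1321 + 2.3104) = 58.63 km
  M3: √((-18.47)² + (-6.26)²) = √(341.1409 + 39.1876) = 19.50 km
  → nearest: M3 (19.50 km)
R at (-30.52, 34.54):
  M1: √((4.38)² + (-4.69)²) = √(19.1844 + 21.9961) = 6.42 km
  M2: √((5.65)² + (-29.11)²) = √(31.9225 + 847.3921) = 29.65 km
  M3: √((45.79)² + (-33.85)²) = √(2096.7241 + 1145.8225) = 56.94 km
  → nearest: M1 (6.42 km)
S at (24.34, -30.55):
  M1: √((-50.48)² + (60.40)²) = √(2548.2304 + 3648.1600) = 78.72 km
  M2: √((-49.21)² + (35.98)²) = √(2421.6241 + 1294.5604) = 60.96 km
  M3: √((-9.07)² + (31.24)²) = √(82.2649 + 975.9376) = 32.53 km
  → nearest: M3 (32.53 km)
T at (-30.62, 33.53):
  M1: √((4.48)² + (-3.68)²) = √(20.0704 + 13.5424) = 5.80 km
  M2: √((5.75)² + (-28.10)²) = √(33.0625 + 789.6100) = 28.68 km
  M3: √((45.89)² + (-32.84)²) = √(2105.8921 + 1078.4656) = 56.43 km
  → nearest: M1 (5.80 km)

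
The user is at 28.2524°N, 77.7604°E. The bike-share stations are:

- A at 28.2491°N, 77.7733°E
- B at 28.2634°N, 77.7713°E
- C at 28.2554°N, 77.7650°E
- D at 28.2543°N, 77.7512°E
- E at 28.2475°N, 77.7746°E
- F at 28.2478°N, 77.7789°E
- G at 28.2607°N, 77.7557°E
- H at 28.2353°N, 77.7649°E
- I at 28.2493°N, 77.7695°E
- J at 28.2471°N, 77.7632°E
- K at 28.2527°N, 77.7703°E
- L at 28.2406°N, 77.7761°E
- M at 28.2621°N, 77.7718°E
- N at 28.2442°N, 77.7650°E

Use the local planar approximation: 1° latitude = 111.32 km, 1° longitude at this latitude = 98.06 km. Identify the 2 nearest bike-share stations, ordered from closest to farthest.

Distances from 28.2524°N, 77.7604°E:
A: 1.3172 km
B: 1.6254 km
C: 0.5612 km
D: 0.9266 km
E: 1.4955 km
F: 1.8850 km
G: 1.0325 km
H: 1.9540 km
I: 0.9567 km
J: 0.6508 km
K: 0.9714 km
L: 2.0238 km
M: 1.5542 km
N: 1.0182 km
Sorted: C (0.5612 km) < J (0.6508 km) < D (0.9266 km) < I (0.9567 km) < …

C, J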